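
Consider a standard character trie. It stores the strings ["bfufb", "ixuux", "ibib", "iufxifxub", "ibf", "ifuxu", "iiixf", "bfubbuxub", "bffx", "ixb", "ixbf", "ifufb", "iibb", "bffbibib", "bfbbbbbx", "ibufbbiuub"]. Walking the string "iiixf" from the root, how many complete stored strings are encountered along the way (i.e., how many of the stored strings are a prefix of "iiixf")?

Check each prefix of "iiixf" against the stored set — each match is an end-marker on the path.
Prefixes of the query that are stored words: "iiixf"
Count: 1

1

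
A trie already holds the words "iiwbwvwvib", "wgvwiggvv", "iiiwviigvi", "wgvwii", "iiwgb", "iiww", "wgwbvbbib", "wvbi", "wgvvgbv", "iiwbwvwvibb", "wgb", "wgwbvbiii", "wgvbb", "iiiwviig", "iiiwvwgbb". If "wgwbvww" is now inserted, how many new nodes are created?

2

Walking "wgwbvww" from the root, the first 5 characters ("wgwbv") follow existing edges; "w" is the first miss.
Each of the 2 remaining characters creates one node.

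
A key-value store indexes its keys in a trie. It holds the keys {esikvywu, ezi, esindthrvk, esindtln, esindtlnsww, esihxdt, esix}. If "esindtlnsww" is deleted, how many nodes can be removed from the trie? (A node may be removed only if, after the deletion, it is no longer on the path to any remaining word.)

After clearing the end-marker at "esindtlnsww", prune upward until reaching a node still needed by another word.
The suffix "sww" (3 nodes) is used only by "esindtlnsww"; "esindtln" is itself a stored word, so pruning stops there.
Nodes removed: 3

3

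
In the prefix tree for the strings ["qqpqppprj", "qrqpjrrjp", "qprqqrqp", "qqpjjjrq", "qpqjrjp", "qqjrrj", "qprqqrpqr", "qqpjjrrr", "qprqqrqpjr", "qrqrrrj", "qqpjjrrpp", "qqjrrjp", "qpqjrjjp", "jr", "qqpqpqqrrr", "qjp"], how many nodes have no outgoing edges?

14

A leaf is a node with no children — equivalently, the end of a word that is not a proper prefix of any other stored word.
Those words: "jr", "qjp", "qpqjrjjp", "qpqjrjp", "qprqqrpqr", "qprqqrqpjr", "qqjrrjp", "qqpjjjrq", "qqpjjrrpp", "qqpjjrrr", "qqpqppprj", "qqpqpqqrrr", "qrqpjrrjp", "qrqrrrj"
Leaf count: 14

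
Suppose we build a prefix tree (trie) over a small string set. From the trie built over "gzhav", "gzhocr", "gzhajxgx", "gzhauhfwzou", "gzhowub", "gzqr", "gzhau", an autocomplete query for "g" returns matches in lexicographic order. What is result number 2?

gzhau

DFS of the "g" subtree visits, in order: "gzhajxgx", "gzhau", "gzhauhfwzou", "gzhav", "gzhocr", "gzhowub", "gzqr"
The 2nd is gzhau.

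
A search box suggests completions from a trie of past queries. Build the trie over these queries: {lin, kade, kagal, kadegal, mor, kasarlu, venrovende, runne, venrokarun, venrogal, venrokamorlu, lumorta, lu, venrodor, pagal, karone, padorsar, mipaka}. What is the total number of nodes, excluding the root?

Insert word by word; a character creates a node only if that edge doesn't already exist:
  "lin" → 3 new (l, i, n)
  "kade" → 4 new (k, a, d, e)
  "kagal" → prefix "ka" already present; 3 new (g, a, l)
  "kadegal" → prefix "kade" already present; 3 new (g, a, l)
  "mor" → 3 new (m, o, r)
  "kasarlu" → prefix "ka" already present; 5 new (s, a, r, l, u)
  "venrovende" → 10 new (v, e, n, r, o, v, e, n, d, e)
  "runne" → 5 new (r, u, n, n, e)
  "venrokarun" → prefix "venro" already present; 5 new (k, a, r, u, n)
  "venrogal" → prefix "venro" already present; 3 new (g, a, l)
  "venrokamorlu" → prefix "venroka" already present; 5 new (m, o, r, l, u)
  "lumorta" → prefix "l" already present; 6 new (u, m, o, r, t, a)
  "lu" → prefix "lu" already present; 0 new (none)
  "venrodor" → prefix "venro" already present; 3 new (d, o, r)
  "pagal" → 5 new (p, a, g, a, l)
  "karone" → prefix "ka" already present; 4 new (r, o, n, e)
  "padorsar" → prefix "pa" already present; 6 new (d, o, r, s, a, r)
  "mipaka" → prefix "m" already present; 5 new (i, p, a, k, a)
Total nodes = 3 + 4 + 3 + 3 + 3 + 5 + 10 + 5 + 5 + 3 + 5 + 6 + 0 + 3 + 5 + 4 + 6 + 5 = 78

78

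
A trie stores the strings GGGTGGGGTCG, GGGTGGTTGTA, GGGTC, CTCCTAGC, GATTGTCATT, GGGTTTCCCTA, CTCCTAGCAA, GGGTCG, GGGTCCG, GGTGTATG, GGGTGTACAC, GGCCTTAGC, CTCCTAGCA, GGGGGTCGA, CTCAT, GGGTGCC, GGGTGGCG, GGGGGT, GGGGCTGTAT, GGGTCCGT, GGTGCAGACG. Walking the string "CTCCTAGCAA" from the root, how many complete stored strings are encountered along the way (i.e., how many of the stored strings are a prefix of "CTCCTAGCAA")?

3

Check each prefix of "CTCCTAGCAA" against the stored set — each match is an end-marker on the path.
Prefixes of the query that are stored words: "CTCCTAGC", "CTCCTAGCA", "CTCCTAGCAA"
Count: 3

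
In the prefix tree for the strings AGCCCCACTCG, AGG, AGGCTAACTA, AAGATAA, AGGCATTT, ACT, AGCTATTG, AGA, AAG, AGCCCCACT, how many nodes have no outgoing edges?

7

A leaf is a node with no children — equivalently, the end of a word that is not a proper prefix of any other stored word.
Those words: "AAGATAA", "ACT", "AGA", "AGCCCCACTCG", "AGCTATTG", "AGGCATTT", "AGGCTAACTA"
Leaf count: 7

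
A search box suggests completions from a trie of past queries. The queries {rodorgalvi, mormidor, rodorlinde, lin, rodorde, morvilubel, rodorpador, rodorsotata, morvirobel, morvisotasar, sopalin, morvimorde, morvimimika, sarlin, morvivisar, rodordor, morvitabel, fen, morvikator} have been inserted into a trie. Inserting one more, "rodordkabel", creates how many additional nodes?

5

"rodord" is already a path in the trie; the remaining "kabel" must be added.
New nodes needed: |"rodordkabel"| − 6 = 11 − 6 = 5.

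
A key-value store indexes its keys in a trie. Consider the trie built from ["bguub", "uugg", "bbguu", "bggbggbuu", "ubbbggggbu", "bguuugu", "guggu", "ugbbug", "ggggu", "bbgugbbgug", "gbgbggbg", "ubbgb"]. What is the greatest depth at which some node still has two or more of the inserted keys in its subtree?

The deepest shared node is where two words last agree before diverging.
"bbgugbbgug" and "bbguu" agree on "bbgu" (4 characters) before diverging; nothing deeper is shared.
Longest shared-prefix length: 4

4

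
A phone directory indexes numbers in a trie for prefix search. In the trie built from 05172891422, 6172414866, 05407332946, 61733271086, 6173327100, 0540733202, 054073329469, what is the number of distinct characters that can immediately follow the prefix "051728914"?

Walk "051728914" from the root, arriving at one node.
Distinct next characters after "051728914": 2.
That node has 1 child edge.

1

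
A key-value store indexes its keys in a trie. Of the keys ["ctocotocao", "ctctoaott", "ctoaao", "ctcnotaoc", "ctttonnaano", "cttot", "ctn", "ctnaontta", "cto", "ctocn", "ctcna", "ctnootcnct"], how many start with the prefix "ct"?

Traverse to the node for "ct", then collect every word in that subtree.
Words under "ct": ctcna, ctcnotaoc, ctctoaott, ctn, ctnaontta, ctnootcnct, cto, ctoaao, ctocn, ctocotocao, cttot, ctttonnaano
Count: 12

12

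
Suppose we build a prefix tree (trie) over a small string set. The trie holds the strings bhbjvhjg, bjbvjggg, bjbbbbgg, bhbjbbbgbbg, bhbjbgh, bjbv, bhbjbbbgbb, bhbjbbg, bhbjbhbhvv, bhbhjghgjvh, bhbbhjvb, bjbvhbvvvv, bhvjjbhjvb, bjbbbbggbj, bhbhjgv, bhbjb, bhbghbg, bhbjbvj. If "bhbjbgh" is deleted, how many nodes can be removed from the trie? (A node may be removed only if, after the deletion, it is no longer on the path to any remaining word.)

A node on "bhbjbgh"'s path can go only if nothing else ends at it or branches off below it.
The suffix "gh" (2 nodes) is used only by "bhbjbgh"; the node for "bhbjb" still has the child "b", so pruning stops there.
Nodes removed: 2

2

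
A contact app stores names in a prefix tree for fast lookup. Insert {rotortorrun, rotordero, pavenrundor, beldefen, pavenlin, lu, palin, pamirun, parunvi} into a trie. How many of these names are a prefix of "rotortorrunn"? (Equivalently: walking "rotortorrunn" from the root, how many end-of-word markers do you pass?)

Check each prefix of "rotortorrunn" against the stored set — each match is an end-marker on the path.
Prefixes of the query that are stored words: "rotortorrun"
Count: 1

1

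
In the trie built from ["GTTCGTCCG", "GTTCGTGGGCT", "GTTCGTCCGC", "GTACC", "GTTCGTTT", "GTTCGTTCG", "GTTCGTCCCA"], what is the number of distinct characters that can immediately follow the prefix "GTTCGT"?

Follow the path "GTTCGT" to its node, then look at its outgoing edges.
Characters that immediately follow "GTTCGT" among the stored strings: {C, G, T}.
That node has 3 child edges.

3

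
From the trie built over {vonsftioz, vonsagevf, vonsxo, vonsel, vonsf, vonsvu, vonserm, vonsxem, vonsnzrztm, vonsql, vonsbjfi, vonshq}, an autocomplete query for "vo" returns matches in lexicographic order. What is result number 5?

vonsf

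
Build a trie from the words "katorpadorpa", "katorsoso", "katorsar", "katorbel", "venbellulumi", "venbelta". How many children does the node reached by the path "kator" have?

3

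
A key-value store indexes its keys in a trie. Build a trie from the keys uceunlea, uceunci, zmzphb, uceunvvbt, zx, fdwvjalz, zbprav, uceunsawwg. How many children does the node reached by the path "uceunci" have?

0

The children of the "uceunci" node are the distinct next characters among strings starting with "uceunci".
No stored string extends past "uceunci".
That node has 0 child edges.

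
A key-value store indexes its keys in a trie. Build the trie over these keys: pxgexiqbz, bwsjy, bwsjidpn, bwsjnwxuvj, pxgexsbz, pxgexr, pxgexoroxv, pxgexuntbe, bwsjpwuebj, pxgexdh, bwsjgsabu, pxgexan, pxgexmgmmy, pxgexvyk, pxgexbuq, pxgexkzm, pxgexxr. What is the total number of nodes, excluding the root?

Trace insertions, counting only characters that open a new branch:
  "pxgexiqbz" → 9 new (p, x, g, e, x, i, q, b, z)
  "bwsjy" → 5 new (b, w, s, j, y)
  "bwsjidpn" → prefix "bwsj" already present; 4 new (i, d, p, n)
  "bwsjnwxuvj" → prefix "bwsj" already present; 6 new (n, w, x, u, v, j)
  "pxgexsbz" → prefix "pxgex" already present; 3 new (s, b, z)
  "pxgexr" → prefix "pxgex" already present; 1 new (r)
  "pxgexoroxv" → prefix "pxgex" already present; 5 new (o, r, o, x, v)
  "pxgexuntbe" → prefix "pxgex" already present; 5 new (u, n, t, b, e)
  "bwsjpwuebj" → prefix "bwsj" already present; 6 new (p, w, u, e, b, j)
  "pxgexdh" → prefix "pxgex" already present; 2 new (d, h)
  "bwsjgsabu" → prefix "bwsj" already present; 5 new (g, s, a, b, u)
  "pxgexan" → prefix "pxgex" already present; 2 new (a, n)
  "pxgexmgmmy" → prefix "pxgex" already present; 5 new (m, g, m, m, y)
  "pxgexvyk" → prefix "pxgex" already present; 3 new (v, y, k)
  "pxgexbuq" → prefix "pxgex" already present; 3 new (b, u, q)
  "pxgexkzm" → prefix "pxgex" already present; 3 new (k, z, m)
  "pxgexxr" → prefix "pxgex" already present; 2 new (x, r)
Total nodes = 9 + 5 + 4 + 6 + 3 + 1 + 5 + 5 + 6 + 2 + 5 + 2 + 5 + 3 + 3 + 3 + 2 = 69

69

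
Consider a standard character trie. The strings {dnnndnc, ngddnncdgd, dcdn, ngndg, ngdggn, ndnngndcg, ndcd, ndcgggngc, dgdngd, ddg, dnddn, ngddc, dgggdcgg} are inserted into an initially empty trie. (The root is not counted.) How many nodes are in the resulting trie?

Insert word by word; a character creates a node only if that edge doesn't already exist:
  "dnnndnc" → 7 new (d, n, n, n, d, n, c)
  "ngddnncdgd" → 10 new (n, g, d, d, n, n, c, d, g, d)
  "dcdn" → prefix "d" already present; 3 new (c, d, n)
  "ngndg" → prefix "ng" already present; 3 new (n, d, g)
  "ngdggn" → prefix "ngd" already present; 3 new (g, g, n)
  "ndnngndcg" → prefix "n" already present; 8 new (d, n, n, g, n, d, c, g)
  "ndcd" → prefix "nd" already present; 2 new (c, d)
  "ndcgggngc" → prefix "ndc" already present; 6 new (g, g, g, n, g, c)
  "dgdngd" → prefix "d" already present; 5 new (g, d, n, g, d)
  "ddg" → prefix "d" already present; 2 new (d, g)
  "dnddn" → prefix "dn" already present; 3 new (d, d, n)
  "ngddc" → prefix "ngdd" already present; 1 new (c)
  "dgggdcgg" → prefix "dg" already present; 6 new (g, g, d, c, g, g)
Total nodes = 7 + 10 + 3 + 3 + 3 + 8 + 2 + 6 + 5 + 2 + 3 + 1 + 6 = 59

59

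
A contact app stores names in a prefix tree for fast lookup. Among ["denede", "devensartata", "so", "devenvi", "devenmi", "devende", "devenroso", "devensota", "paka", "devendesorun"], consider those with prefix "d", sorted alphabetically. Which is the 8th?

devenvi

DFS of the "d" subtree visits, in order: "denede", "devende", "devendesorun", "devenmi", "devenroso", "devensartata", "devensota", "devenvi"
The 8th is devenvi.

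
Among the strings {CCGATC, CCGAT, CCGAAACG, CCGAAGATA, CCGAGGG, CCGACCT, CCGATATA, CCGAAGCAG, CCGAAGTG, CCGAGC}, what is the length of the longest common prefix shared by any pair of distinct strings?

The deepest shared node is where two words last agree before diverging.
"CCGAAGATA" and "CCGAAGCAG" agree on "CCGAAG" (6 characters) before diverging; nothing deeper is shared.
Longest shared-prefix length: 6

6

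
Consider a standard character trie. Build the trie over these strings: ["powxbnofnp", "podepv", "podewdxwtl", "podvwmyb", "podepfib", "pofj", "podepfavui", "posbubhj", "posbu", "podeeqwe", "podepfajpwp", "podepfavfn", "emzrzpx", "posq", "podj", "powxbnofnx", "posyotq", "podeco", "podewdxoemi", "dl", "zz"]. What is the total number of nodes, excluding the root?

Trace insertions, counting only characters that open a new branch:
  "powxbnofnp" → 10 new (p, o, w, x, b, n, o, f, n, p)
  "podepv" → prefix "po" already present; 4 new (d, e, p, v)
  "podewdxwtl" → prefix "pode" already present; 6 new (w, d, x, w, t, l)
  "podvwmyb" → prefix "pod" already present; 5 new (v, w, m, y, b)
  "podepfib" → prefix "podep" already present; 3 new (f, i, b)
  "pofj" → prefix "po" already present; 2 new (f, j)
  "podepfavui" → prefix "podepf" already present; 4 new (a, v, u, i)
  "posbubhj" → prefix "po" already present; 6 new (s, b, u, b, h, j)
  "posbu" → prefix "posbu" already present; 0 new (none)
  "podeeqwe" → prefix "pode" already present; 4 new (e, q, w, e)
  "podepfajpwp" → prefix "podepfa" already present; 4 new (j, p, w, p)
  "podepfavfn" → prefix "podepfav" already present; 2 new (f, n)
  "emzrzpx" → 7 new (e, m, z, r, z, p, x)
  "posq" → prefix "pos" already present; 1 new (q)
  "podj" → prefix "pod" already present; 1 new (j)
  "powxbnofnx" → prefix "powxbnofn" already present; 1 new (x)
  "posyotq" → prefix "pos" already present; 4 new (y, o, t, q)
  "podeco" → prefix "pode" already present; 2 new (c, o)
  "podewdxoemi" → prefix "podewdx" already present; 4 new (o, e, m, i)
  "dl" → 2 new (d, l)
  "zz" → 2 new (z, z)
Total nodes = 10 + 4 + 6 + 5 + 3 + 2 + 4 + 6 + 0 + 4 + 4 + 2 + 7 + 1 + 1 + 1 + 4 + 2 + 4 + 2 + 2 = 74

74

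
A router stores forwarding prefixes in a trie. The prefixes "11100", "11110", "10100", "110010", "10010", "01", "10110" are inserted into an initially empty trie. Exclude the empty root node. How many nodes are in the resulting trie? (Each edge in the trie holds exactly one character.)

Insert word by word; a character creates a node only if that edge doesn't already exist:
  "11100" → 5 new (1, 1, 1, 0, 0)
  "11110" → prefix "111" already present; 2 new (1, 0)
  "10100" → prefix "1" already present; 4 new (0, 1, 0, 0)
  "110010" → prefix "11" already present; 4 new (0, 0, 1, 0)
  "10010" → prefix "10" already present; 3 new (0, 1, 0)
  "01" → 2 new (0, 1)
  "10110" → prefix "101" already present; 2 new (1, 0)
Total nodes = 5 + 2 + 4 + 4 + 3 + 2 + 2 = 22

22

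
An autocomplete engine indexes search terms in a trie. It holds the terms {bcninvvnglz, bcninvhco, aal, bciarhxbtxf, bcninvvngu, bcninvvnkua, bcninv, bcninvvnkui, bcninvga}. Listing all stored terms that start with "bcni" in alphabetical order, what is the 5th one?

bcninvvngu

DFS of the "bcni" subtree visits, in order: "bcninv", "bcninvga", "bcninvhco", "bcninvvnglz", "bcninvvngu", "bcninvvnkua", "bcninvvnkui"
The 5th is bcninvvngu.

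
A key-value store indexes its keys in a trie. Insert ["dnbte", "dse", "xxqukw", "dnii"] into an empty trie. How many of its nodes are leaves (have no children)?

4

Leaves are exactly the stored words that no other stored word extends.
Those words: "dnbte", "dnii", "dse", "xxqukw"
Leaf count: 4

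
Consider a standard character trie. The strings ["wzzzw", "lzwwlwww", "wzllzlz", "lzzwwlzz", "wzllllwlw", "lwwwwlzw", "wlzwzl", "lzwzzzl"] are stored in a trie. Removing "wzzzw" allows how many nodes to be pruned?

3

A node on "wzzzw"'s path can go only if nothing else ends at it or branches off below it.
The suffix "zzw" (3 nodes) is used only by "wzzzw"; the node for "wz" still has the child "l", so pruning stops there.
Nodes removed: 3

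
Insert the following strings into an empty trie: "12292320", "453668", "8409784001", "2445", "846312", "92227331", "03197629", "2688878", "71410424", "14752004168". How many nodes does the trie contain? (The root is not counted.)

72

Count nodes per top-level branch (shared prefixes stored once):
  '0'-branch (03197629): 8 nodes
  '1'-branch (12292320, 14752004168): 18 nodes
  '2'-branch (2445, 2688878): 10 nodes
  '4'-branch (453668): 6 nodes
  '7'-branch (71410424): 8 nodes
  '8'-branch (8409784001, 846312): 14 nodes
  '9'-branch (92227331): 8 nodes
Sum: 72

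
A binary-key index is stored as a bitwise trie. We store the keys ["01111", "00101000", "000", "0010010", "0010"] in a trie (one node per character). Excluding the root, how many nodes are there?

Count nodes per top-level branch (shared prefixes stored once):
  '0'-branch (000, 0010, 0010010, 00101000, 01111): 16 nodes
Sum: 16

16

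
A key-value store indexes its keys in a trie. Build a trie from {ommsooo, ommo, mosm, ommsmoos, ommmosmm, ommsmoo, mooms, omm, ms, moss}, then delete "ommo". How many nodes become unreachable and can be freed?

After clearing the end-marker at "ommo", prune upward until reaching a node still needed by another word.
The suffix "o" (1 node) is used only by "ommo"; the node for "omm" still has the child "s", so pruning stops there.
Nodes removed: 1

1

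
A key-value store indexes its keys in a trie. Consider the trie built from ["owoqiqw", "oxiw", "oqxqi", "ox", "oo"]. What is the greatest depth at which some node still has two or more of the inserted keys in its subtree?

The deepest shared node is where two words last agree before diverging.
"ox" and "oxiw" agree on "ox" (2 characters) before diverging; nothing deeper is shared.
Longest shared-prefix length: 2

2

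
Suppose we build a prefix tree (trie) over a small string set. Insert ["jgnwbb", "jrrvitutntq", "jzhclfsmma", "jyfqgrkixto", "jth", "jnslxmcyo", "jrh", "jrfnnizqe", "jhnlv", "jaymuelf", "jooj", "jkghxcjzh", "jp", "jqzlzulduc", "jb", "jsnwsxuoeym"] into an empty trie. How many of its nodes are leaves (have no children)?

16

Leaves are exactly the stored words that no other stored word extends.
Those words: "jaymuelf", "jb", "jgnwbb", "jhnlv", "jkghxcjzh", "jnslxmcyo", "jooj", "jp", "jqzlzulduc", "jrfnnizqe", "jrh", "jrrvitutntq", "jsnwsxuoeym", "jth", "jyfqgrkixto", "jzhclfsmma"
Leaf count: 16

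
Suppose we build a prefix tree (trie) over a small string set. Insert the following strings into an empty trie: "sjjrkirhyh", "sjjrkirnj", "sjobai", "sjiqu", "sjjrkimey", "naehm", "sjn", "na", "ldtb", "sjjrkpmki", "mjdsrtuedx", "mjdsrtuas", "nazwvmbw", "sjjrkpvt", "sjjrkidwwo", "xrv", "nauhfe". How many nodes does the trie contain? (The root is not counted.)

Insert word by word; a character creates a node only if that edge doesn't already exist:
  "sjjrkirhyh" → 10 new (s, j, j, r, k, i, r, h, y, h)
  "sjjrkirnj" → prefix "sjjrkir" already present; 2 new (n, j)
  "sjobai" → prefix "sj" already present; 4 new (o, b, a, i)
  "sjiqu" → prefix "sj" already present; 3 new (i, q, u)
  "sjjrkimey" → prefix "sjjrki" already present; 3 new (m, e, y)
  "naehm" → 5 new (n, a, e, h, m)
  "sjn" → prefix "sj" already present; 1 new (n)
  "na" → prefix "na" already present; 0 new (none)
  "ldtb" → 4 new (l, d, t, b)
  "sjjrkpmki" → prefix "sjjrk" already present; 4 new (p, m, k, i)
  "mjdsrtuedx" → 10 new (m, j, d, s, r, t, u, e, d, x)
  "mjdsrtuas" → prefix "mjdsrtu" already present; 2 new (a, s)
  "nazwvmbw" → prefix "na" already present; 6 new (z, w, v, m, b, w)
  "sjjrkpvt" → prefix "sjjrkp" already present; 2 new (v, t)
  "sjjrkidwwo" → prefix "sjjrki" already present; 4 new (d, w, w, o)
  "xrv" → 3 new (x, r, v)
  "nauhfe" → prefix "na" already present; 4 new (u, h, f, e)
Total nodes = 10 + 2 + 4 + 3 + 3 + 5 + 1 + 0 + 4 + 4 + 10 + 2 + 6 + 2 + 4 + 3 + 4 = 67

67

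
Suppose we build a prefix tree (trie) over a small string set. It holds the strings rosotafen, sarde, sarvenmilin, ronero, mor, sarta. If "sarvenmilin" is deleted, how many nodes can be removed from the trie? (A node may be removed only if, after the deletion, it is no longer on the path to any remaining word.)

Walk "sarvenmilin" from the leaf back toward the root, removing each node that no remaining word uses.
The suffix "venmilin" (8 nodes) is used only by "sarvenmilin"; the node for "sar" still has the child "d", so pruning stops there.
Nodes removed: 8

8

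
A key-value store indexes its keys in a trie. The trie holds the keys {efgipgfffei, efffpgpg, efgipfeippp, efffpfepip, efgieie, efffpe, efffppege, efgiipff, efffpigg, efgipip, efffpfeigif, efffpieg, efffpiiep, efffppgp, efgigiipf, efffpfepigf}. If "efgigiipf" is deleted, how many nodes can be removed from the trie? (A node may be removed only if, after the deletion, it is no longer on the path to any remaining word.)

After clearing the end-marker at "efgigiipf", prune upward until reaching a node still needed by another word.
The suffix "giipf" (5 nodes) is used only by "efgigiipf"; the node for "efgi" still has the child "p", so pruning stops there.
Nodes removed: 5

5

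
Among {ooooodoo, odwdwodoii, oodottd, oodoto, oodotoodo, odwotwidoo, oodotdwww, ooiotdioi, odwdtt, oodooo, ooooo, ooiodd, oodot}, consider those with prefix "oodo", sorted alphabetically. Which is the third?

oodotdwww

DFS of the "oodo" subtree visits, in order: "oodooo", "oodot", "oodotdwww", "oodoto", "oodotoodo", "oodottd"
The 3rd is oodotdwww.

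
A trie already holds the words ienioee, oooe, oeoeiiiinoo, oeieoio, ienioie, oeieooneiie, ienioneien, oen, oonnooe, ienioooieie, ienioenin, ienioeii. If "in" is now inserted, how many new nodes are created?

Walking "in" from the root, the first 1 characters ("i") follow existing edges; "n" is the first miss.
So 2 − 1 = 1 new nodes.

1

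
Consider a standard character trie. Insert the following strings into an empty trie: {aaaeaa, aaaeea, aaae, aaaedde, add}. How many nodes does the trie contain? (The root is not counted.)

Insert word by word; a character creates a node only if that edge doesn't already exist:
  "aaaeaa" → 6 new (a, a, a, e, a, a)
  "aaaeea" → prefix "aaae" already present; 2 new (e, a)
  "aaae" → prefix "aaae" already present; 0 new (none)
  "aaaedde" → prefix "aaae" already present; 3 new (d, d, e)
  "add" → prefix "a" already present; 2 new (d, d)
Total nodes = 6 + 2 + 0 + 3 + 2 = 13

13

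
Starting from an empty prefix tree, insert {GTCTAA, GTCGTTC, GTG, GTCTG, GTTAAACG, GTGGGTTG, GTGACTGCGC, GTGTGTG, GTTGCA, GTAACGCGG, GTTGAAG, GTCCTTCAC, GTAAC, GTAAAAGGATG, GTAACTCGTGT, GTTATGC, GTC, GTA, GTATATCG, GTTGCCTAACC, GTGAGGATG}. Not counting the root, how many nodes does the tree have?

Count nodes per top-level branch (shared prefixes stored once):
  'G'-branch (GTA, GTAAAAGGATG, GTAAC, GTAACGCGG, GTAACTCGTGT, GTATATCG, GTC, GTCCTTCAC, GTCGTTC, GTCTAA, GTCTG, GTG, GTGACTGCGC, GTGAGGATG, GTGGGTTG, GTGTGTG, GTTAAACG, GTTATGC, GTTGAAG, GTTGCA, GTTGCCTAACC): 85 nodes
Sum: 85

85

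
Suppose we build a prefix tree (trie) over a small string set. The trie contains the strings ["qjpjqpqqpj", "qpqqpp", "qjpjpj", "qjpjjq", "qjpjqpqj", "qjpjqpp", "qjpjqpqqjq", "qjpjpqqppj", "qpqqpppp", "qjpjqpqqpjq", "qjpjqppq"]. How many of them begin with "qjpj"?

Walk to "qjpj"; the words in its subtree are exactly those with that prefix.
Words under "qjpj": qjpjjq, qjpjpj, qjpjpqqppj, qjpjqpp, qjpjqppq, qjpjqpqj, qjpjqpqqjq, qjpjqpqqpj, qjpjqpqqpjq
Count: 9

9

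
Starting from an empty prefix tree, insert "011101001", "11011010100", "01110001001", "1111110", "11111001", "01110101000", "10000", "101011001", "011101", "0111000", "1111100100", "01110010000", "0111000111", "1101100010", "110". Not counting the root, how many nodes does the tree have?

Count nodes per top-level branch (shared prefixes stored once):
  '0'-branch (0111000, 01110001001, 0111000111, 01110010000, 011101, 011101001, 01110101000): 26 nodes
  '1'-branch (10000, 101011001, 110, 1101100010, 11011010100, 11111001, 1111100100, 1111110): 36 nodes
Sum: 62

62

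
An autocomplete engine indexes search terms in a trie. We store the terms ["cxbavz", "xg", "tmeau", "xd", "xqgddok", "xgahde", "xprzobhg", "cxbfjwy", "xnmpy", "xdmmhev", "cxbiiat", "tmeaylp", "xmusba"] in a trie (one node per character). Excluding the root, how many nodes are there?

Insert word by word; a character creates a node only if that edge doesn't already exist:
  "cxbavz" → 6 new (c, x, b, a, v, z)
  "xg" → 2 new (x, g)
  "tmeau" → 5 new (t, m, e, a, u)
  "xd" → prefix "x" already present; 1 new (d)
  "xqgddok" → prefix "x" already present; 6 new (q, g, d, d, o, k)
  "xgahde" → prefix "xg" already present; 4 new (a, h, d, e)
  "xprzobhg" → prefix "x" already present; 7 new (p, r, z, o, b, h, g)
  "cxbfjwy" → prefix "cxb" already present; 4 new (f, j, w, y)
  "xnmpy" → prefix "x" already present; 4 new (n, m, p, y)
  "xdmmhev" → prefix "xd" already present; 5 new (m, m, h, e, v)
  "cxbiiat" → prefix "cxb" already present; 4 new (i, i, a, t)
  "tmeaylp" → prefix "tmea" already present; 3 new (y, l, p)
  "xmusba" → prefix "x" already present; 5 new (m, u, s, b, a)
Total nodes = 6 + 2 + 5 + 1 + 6 + 4 + 7 + 4 + 4 + 5 + 4 + 3 + 5 = 56

56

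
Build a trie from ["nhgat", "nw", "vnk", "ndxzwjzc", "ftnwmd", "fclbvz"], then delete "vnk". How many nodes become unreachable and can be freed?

3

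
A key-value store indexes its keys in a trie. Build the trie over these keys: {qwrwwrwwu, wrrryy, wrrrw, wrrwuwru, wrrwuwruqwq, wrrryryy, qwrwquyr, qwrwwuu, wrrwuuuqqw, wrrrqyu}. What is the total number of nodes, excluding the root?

For each word, the new-node count is its length minus the longest prefix already in the trie:
  "qwrwwrwwu" → 9 new (q, w, r, w, w, r, w, w, u)
  "wrrryy" → 6 new (w, r, r, r, y, y)
  "wrrrw" → prefix "wrrr" already present; 1 new (w)
  "wrrwuwru" → prefix "wrr" already present; 5 new (w, u, w, r, u)
  "wrrwuwruqwq" → prefix "wrrwuwru" already present; 3 new (q, w, q)
  "wrrryryy" → prefix "wrrry" already present; 3 new (r, y, y)
  "qwrwquyr" → prefix "qwrw" already present; 4 new (q, u, y, r)
  "qwrwwuu" → prefix "qwrww" already present; 2 new (u, u)
  "wrrwuuuqqw" → prefix "wrrwu" already present; 5 new (u, u, q, q, w)
  "wrrrqyu" → prefix "wrrr" already present; 3 new (q, y, u)
Total nodes = 9 + 6 + 1 + 5 + 3 + 3 + 4 + 2 + 5 + 3 = 41

41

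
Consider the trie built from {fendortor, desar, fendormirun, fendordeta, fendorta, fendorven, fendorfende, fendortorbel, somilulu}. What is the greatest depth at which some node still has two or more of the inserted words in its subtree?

9

Equivalently: take the maximum, over all pairs, of their longest common prefix length.
e.g. "fendortor" and "fendortorbel" share the prefix "fendortor" of length 9; no pair shares a longer one.
Longest shared-prefix length: 9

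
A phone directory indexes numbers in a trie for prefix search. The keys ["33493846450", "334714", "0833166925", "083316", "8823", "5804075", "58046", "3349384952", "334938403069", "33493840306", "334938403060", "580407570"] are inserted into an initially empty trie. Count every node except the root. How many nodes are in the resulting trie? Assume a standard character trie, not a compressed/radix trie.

47

Insert word by word; a character creates a node only if that edge doesn't already exist:
  "33493846450" → 11 new (3, 3, 4, 9, 3, 8, 4, 6, 4, 5, 0)
  "334714" → prefix "334" already present; 3 new (7, 1, 4)
  "0833166925" → 10 new (0, 8, 3, 3, 1, 6, 6, 9, 2, 5)
  "083316" → prefix "083316" already present; 0 new (none)
  "8823" → 4 new (8, 8, 2, 3)
  "5804075" → 7 new (5, 8, 0, 4, 0, 7, 5)
  "58046" → prefix "5804" already present; 1 new (6)
  "3349384952" → prefix "3349384" already present; 3 new (9, 5, 2)
  "334938403069" → prefix "3349384" already present; 5 new (0, 3, 0, 6, 9)
  "33493840306" → prefix "33493840306" already present; 0 new (none)
  "334938403060" → prefix "33493840306" already present; 1 new (0)
  "580407570" → prefix "5804075" already present; 2 new (7, 0)
Total nodes = 11 + 3 + 10 + 0 + 4 + 7 + 1 + 3 + 5 + 0 + 1 + 2 = 47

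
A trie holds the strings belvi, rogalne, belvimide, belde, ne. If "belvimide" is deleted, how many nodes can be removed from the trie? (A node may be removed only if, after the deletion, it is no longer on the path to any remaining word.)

4

A node on "belvimide"'s path can go only if nothing else ends at it or branches off below it.
The suffix "mide" (4 nodes) is used only by "belvimide"; "belvi" is itself a stored word, so pruning stops there.
Nodes removed: 4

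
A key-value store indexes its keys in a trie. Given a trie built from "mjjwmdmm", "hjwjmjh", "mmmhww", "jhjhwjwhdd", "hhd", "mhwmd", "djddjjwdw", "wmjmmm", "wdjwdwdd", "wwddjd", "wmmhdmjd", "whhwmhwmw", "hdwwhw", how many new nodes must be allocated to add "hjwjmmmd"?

3

"hjwjm" is already a path in the trie; the remaining "mmd" must be added.
Each of the 3 remaining characters creates one node.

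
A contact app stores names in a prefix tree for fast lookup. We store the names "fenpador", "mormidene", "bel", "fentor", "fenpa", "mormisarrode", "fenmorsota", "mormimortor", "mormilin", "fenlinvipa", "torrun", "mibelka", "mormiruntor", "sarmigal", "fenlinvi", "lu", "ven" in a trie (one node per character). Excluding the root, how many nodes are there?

84

Insert word by word; a character creates a node only if that edge doesn't already exist:
  "fenpador" → 8 new (f, e, n, p, a, d, o, r)
  "mormidene" → 9 new (m, o, r, m, i, d, e, n, e)
  "bel" → 3 new (b, e, l)
  "fentor" → prefix "fen" already present; 3 new (t, o, r)
  "fenpa" → prefix "fenpa" already present; 0 new (none)
  "mormisarrode" → prefix "mormi" already present; 7 new (s, a, r, r, o, d, e)
  "fenmorsota" → prefix "fen" already present; 7 new (m, o, r, s, o, t, a)
  "mormimortor" → prefix "mormi" already present; 6 new (m, o, r, t, o, r)
  "mormilin" → prefix "mormi" already present; 3 new (l, i, n)
  "fenlinvipa" → prefix "fen" already present; 7 new (l, i, n, v, i, p, a)
  "torrun" → 6 new (t, o, r, r, u, n)
  "mibelka" → prefix "m" already present; 6 new (i, b, e, l, k, a)
  "mormiruntor" → prefix "mormi" already present; 6 new (r, u, n, t, o, r)
  "sarmigal" → 8 new (s, a, r, m, i, g, a, l)
  "fenlinvi" → prefix "fenlinvi" already present; 0 new (none)
  "lu" → 2 new (l, u)
  "ven" → 3 new (v, e, n)
Total nodes = 8 + 9 + 3 + 3 + 0 + 7 + 7 + 6 + 3 + 7 + 6 + 6 + 6 + 8 + 0 + 2 + 3 = 84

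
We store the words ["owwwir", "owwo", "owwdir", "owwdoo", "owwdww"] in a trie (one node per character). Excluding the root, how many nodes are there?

Count nodes per top-level branch (shared prefixes stored once):
  'o'-branch (owwdir, owwdoo, owwdww, owwo, owwwir): 14 nodes
Sum: 14

14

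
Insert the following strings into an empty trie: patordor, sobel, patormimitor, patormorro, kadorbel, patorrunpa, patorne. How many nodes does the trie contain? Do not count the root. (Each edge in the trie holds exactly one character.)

39

Count nodes per top-level branch (shared prefixes stored once):
  'k'-branch (kadorbel): 8 nodes
  'p'-branch (patordor, patormimitor, patormorro, patorne, patorrunpa): 26 nodes
  's'-branch (sobel): 5 nodes
Sum: 39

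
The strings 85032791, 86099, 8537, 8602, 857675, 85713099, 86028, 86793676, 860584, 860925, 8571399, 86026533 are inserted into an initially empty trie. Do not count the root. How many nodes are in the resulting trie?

For each word, the new-node count is its length minus the longest prefix already in the trie:
  "85032791" → 8 new (8, 5, 0, 3, 2, 7, 9, 1)
  "86099" → prefix "8" already present; 4 new (6, 0, 9, 9)
  "8537" → prefix "85" already present; 2 new (3, 7)
  "8602" → prefix "860" already present; 1 new (2)
  "857675" → prefix "85" already present; 4 new (7, 6, 7, 5)
  "85713099" → prefix "857" already present; 5 new (1, 3, 0, 9, 9)
  "86028" → prefix "8602" already present; 1 new (8)
  "86793676" → prefix "86" already present; 6 new (7, 9, 3, 6, 7, 6)
  "860584" → prefix "860" already present; 3 new (5, 8, 4)
  "860925" → prefix "8609" already present; 2 new (2, 5)
  "8571399" → prefix "85713" already present; 2 new (9, 9)
  "86026533" → prefix "8602" already present; 4 new (6, 5, 3, 3)
Total nodes = 8 + 4 + 2 + 1 + 4 + 5 + 1 + 6 + 3 + 2 + 2 + 4 = 42

42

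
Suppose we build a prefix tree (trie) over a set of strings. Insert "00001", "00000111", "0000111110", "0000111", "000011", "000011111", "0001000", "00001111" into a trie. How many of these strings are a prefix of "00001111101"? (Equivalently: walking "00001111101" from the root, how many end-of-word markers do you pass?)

6

Traverse "00001111101" character by character; count nodes along the way that are marked as word ends.
Prefixes of the query that are stored words: "00001", "000011", "0000111", "00001111", "000011111", "0000111110"
Count: 6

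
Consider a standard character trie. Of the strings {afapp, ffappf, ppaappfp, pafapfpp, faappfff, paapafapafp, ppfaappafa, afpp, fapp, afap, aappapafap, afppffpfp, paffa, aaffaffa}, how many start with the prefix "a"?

6

Walk to "a"; the words in its subtree are exactly those with that prefix.
Words under "a": aaffaffa, aappapafap, afap, afapp, afpp, afppffpfp
Count: 6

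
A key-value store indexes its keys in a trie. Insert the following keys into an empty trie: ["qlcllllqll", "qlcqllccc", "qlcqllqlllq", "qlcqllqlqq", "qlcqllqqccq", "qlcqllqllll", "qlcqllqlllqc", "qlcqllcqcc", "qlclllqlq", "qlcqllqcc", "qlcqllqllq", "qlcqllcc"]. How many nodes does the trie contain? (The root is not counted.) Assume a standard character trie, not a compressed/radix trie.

38

Count nodes per top-level branch (shared prefixes stored once):
  'q'-branch (qlcllllqll, qlclllqlq, qlcqllcc, qlcqllccc, qlcqllcqcc, qlcqllqcc, qlcqllqllll, qlcqllqlllq, qlcqllqlllqc, qlcqllqllq, qlcqllqlqq, qlcqllqqccq): 38 nodes
Sum: 38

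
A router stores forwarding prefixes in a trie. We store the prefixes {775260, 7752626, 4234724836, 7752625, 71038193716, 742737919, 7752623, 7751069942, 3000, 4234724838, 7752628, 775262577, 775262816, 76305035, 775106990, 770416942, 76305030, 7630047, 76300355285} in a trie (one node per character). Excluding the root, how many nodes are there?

80

Insert word by word; a character creates a node only if that edge doesn't already exist:
  "775260" → 6 new (7, 7, 5, 2, 6, 0)
  "7752626" → prefix "77526" already present; 2 new (2, 6)
  "4234724836" → 10 new (4, 2, 3, 4, 7, 2, 4, 8, 3, 6)
  "7752625" → prefix "775262" already present; 1 new (5)
  "71038193716" → prefix "7" already present; 10 new (1, 0, 3, 8, 1, 9, 3, 7, 1, 6)
  "742737919" → prefix "7" already present; 8 new (4, 2, 7, 3, 7, 9, 1, 9)
  "7752623" → prefix "775262" already present; 1 new (3)
  "7751069942" → prefix "775" already present; 7 new (1, 0, 6, 9, 9, 4, 2)
  "3000" → 4 new (3, 0, 0, 0)
  "4234724838" → prefix "423472483" already present; 1 new (8)
  "7752628" → prefix "775262" already present; 1 new (8)
  "775262577" → prefix "7752625" already present; 2 new (7, 7)
  "775262816" → prefix "7752628" already present; 2 new (1, 6)
  "76305035" → prefix "7" already present; 7 new (6, 3, 0, 5, 0, 3, 5)
  "775106990" → prefix "77510699" already present; 1 new (0)
  "770416942" → prefix "77" already present; 7 new (0, 4, 1, 6, 9, 4, 2)
  "76305030" → prefix "7630503" already present; 1 new (0)
  "7630047" → prefix "7630" already present; 3 new (0, 4, 7)
  "76300355285" → prefix "76300" already present; 6 new (3, 5, 5, 2, 8, 5)
Total nodes = 6 + 2 + 10 + 1 + 10 + 8 + 1 + 7 + 4 + 1 + 1 + 2 + 2 + 7 + 1 + 7 + 1 + 3 + 6 = 80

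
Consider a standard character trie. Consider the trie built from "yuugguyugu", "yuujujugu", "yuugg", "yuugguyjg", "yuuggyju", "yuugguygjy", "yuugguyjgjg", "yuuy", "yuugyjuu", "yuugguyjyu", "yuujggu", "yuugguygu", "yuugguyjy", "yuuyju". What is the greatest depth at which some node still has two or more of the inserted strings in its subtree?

9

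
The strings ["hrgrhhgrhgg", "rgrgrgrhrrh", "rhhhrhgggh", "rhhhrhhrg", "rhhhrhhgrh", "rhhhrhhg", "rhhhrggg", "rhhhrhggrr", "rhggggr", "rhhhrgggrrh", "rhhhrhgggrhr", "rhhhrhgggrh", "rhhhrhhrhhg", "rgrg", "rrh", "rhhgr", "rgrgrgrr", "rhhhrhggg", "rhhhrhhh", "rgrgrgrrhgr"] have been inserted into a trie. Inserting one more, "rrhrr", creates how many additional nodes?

2

Walking "rrhrr" from the root, the first 3 characters ("rrh") follow existing edges; "r" is the first miss.
New nodes needed: |"rrhrr"| − 3 = 5 − 3 = 2.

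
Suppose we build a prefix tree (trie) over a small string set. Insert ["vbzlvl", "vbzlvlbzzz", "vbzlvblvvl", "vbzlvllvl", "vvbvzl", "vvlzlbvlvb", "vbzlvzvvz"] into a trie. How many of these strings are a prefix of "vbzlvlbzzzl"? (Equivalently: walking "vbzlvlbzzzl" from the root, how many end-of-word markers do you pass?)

Traverse "vbzlvlbzzzl" character by character; count nodes along the way that are marked as word ends.
Prefixes of the query that are stored words: "vbzlvl", "vbzlvlbzzz"
Count: 2

2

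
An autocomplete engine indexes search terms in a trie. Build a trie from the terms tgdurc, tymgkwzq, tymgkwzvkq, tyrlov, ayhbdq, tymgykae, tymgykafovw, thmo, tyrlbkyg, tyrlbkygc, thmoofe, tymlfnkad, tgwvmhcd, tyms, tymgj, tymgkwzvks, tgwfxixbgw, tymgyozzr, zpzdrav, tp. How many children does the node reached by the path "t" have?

4

Walk "t" from the root, arriving at one node.
Characters that immediately follow "t" among the stored strings: {g, h, p, y}.
That node has 4 child edges.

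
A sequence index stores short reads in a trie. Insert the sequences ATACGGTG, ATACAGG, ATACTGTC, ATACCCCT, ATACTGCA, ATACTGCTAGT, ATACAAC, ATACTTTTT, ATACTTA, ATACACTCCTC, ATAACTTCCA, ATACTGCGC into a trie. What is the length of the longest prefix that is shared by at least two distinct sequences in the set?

Equivalently: take the maximum, over all pairs, of their longest common prefix length.
"ATACTGCA" and "ATACTGCGC" agree on "ATACTGC" (7 characters) before diverging; nothing deeper is shared.
Longest shared-prefix length: 7

7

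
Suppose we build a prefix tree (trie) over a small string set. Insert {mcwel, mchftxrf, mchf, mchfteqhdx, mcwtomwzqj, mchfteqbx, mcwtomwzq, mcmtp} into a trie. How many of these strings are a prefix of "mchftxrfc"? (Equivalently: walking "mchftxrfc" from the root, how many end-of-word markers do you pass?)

2

Check each prefix of "mchftxrfc" against the stored set — each match is an end-marker on the path.
Prefixes of the query that are stored words: "mchf", "mchftxrf"
Count: 2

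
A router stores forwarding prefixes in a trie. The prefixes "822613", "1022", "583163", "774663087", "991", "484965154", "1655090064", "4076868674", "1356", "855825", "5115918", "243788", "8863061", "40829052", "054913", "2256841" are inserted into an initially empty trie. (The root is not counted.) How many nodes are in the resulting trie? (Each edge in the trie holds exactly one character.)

99

Trace insertions, counting only characters that open a new branch:
  "822613" → 6 new (8, 2, 2, 6, 1, 3)
  "1022" → 4 new (1, 0, 2, 2)
  "583163" → 6 new (5, 8, 3, 1, 6, 3)
  "774663087" → 9 new (7, 7, 4, 6, 6, 3, 0, 8, 7)
  "991" → 3 new (9, 9, 1)
  "484965154" → 9 new (4, 8, 4, 9, 6, 5, 1, 5, 4)
  "1655090064" → prefix "1" already present; 9 new (6, 5, 5, 0, 9, 0, 0, 6, 4)
  "4076868674" → prefix "4" already present; 9 new (0, 7, 6, 8, 6, 8, 6, 7, 4)
  "1356" → prefix "1" already present; 3 new (3, 5, 6)
  "855825" → prefix "8" already present; 5 new (5, 5, 8, 2, 5)
  "5115918" → prefix "5" already present; 6 new (1, 1, 5, 9, 1, 8)
  "243788" → 6 new (2, 4, 3, 7, 8, 8)
  "8863061" → prefix "8" already present; 6 new (8, 6, 3, 0, 6, 1)
  "40829052" → prefix "40" already present; 6 new (8, 2, 9, 0, 5, 2)
  "054913" → 6 new (0, 5, 4, 9, 1, 3)
  "2256841" → prefix "2" already present; 6 new (2, 5, 6, 8, 4, 1)
Total nodes = 6 + 4 + 6 + 9 + 3 + 9 + 9 + 9 + 3 + 5 + 6 + 6 + 6 + 6 + 6 + 6 = 99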